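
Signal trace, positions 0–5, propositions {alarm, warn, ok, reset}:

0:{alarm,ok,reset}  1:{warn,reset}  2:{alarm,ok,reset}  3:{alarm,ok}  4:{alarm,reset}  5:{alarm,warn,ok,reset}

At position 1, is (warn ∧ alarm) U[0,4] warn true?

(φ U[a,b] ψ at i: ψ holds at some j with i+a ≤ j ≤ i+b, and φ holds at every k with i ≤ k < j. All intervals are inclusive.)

Holds

Need some j in [1,5] with warn, and (warn ∧ alarm) at every k in [1,j-1].
  j=1: warn holds; no prefix to check → satisfied.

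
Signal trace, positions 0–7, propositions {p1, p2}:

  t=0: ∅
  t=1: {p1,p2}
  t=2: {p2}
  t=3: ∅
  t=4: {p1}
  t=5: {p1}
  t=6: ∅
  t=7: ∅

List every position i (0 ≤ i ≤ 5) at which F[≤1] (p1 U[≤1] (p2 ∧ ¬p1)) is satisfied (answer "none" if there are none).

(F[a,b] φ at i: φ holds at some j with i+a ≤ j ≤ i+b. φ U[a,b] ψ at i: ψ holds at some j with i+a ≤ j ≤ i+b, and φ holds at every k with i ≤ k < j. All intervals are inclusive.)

Evaluate at each i in [0,5]:
  i=0: ✓ (witness j=1)
  i=1: ✓ (witness j=1)
  i=2: ✓ (witness j=2)
  i=3: ✗ (none in [3,4])
  i=4: ✗ (none in [4,5])
  i=5: ✗ (none in [5,6])

0, 1, 2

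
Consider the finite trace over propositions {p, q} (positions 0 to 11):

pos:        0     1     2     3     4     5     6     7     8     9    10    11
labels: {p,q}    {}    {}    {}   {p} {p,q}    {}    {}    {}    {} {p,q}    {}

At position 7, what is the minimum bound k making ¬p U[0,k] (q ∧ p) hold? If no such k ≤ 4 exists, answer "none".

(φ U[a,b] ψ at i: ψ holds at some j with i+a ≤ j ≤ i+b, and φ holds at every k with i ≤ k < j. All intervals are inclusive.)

Need earliest j ≥ 7 with (q ∧ p), and ¬p at every k in [7,j-1].
  j=7: rhs fails.
  j=8: rhs fails.
  j=9: rhs fails.
  j=10: rhs holds; lhs holds on [7,9]. k = 3.

3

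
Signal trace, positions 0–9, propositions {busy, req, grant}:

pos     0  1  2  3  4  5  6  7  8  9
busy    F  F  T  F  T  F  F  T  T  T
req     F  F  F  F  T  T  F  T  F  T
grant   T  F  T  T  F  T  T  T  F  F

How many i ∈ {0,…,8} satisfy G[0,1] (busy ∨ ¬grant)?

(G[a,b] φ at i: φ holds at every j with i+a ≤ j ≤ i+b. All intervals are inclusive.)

Evaluate at each i in [0,8]:
  i=0: ✗ (fails at j=0)
  i=1: ✓ (all of [1,2])
  i=2: ✗ (fails at j=3)
  i=3: ✗ (fails at j=3)
  i=4: ✗ (fails at j=5)
  i=5: ✗ (fails at j=5)
  i=6: ✗ (fails at j=6)
  i=7: ✓ (all of [7,8])
  i=8: ✓ (all of [8,9])
Positions where it holds: {1, 7, 8} → 3.

3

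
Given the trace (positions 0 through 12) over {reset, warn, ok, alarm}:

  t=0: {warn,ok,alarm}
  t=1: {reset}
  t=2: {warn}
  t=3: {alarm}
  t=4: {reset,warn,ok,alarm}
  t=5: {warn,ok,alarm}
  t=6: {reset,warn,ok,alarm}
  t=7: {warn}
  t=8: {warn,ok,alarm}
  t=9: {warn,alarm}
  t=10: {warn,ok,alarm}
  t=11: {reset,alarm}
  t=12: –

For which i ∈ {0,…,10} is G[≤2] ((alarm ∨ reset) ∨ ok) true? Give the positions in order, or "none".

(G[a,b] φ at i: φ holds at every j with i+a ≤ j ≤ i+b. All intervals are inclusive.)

3, 4, 8, 9

Evaluate at each i in [0,10]:
  i=0: ✗ (fails at j=2)
  i=1: ✗ (fails at j=2)
  i=2: ✗ (fails at j=2)
  i=3: ✓ (all of [3,5])
  i=4: ✓ (all of [4,6])
  i=5: ✗ (fails at j=7)
  i=6: ✗ (fails at j=7)
  i=7: ✗ (fails at j=7)
  i=8: ✓ (all of [8,10])
  i=9: ✓ (all of [9,11])
  i=10: ✗ (fails at j=12)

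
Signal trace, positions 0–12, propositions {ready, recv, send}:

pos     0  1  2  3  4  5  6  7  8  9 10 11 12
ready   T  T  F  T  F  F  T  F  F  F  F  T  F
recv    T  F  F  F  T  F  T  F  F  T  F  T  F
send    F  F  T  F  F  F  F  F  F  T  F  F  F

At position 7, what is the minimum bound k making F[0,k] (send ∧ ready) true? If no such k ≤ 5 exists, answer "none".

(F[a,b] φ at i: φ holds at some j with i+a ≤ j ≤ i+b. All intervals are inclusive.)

none

Scan j = 7,8,… for (send ∧ ready):
  j=7: fails
  j=8: fails
  j=9: fails
  j=10: fails
  j=11: fails
  j=12: fails
No j in [7,12] satisfies it → none.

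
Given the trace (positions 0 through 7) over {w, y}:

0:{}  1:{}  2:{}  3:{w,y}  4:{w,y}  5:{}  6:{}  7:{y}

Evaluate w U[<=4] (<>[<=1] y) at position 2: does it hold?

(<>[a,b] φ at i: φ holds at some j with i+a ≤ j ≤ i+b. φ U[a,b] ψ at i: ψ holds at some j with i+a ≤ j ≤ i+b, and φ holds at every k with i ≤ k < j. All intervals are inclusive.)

Yes

Need some j in [2,6] with <>[<=1] y, and w at every k in [2,j-1].
  j=2: <>[<=1] y holds; no prefix to check → satisfied.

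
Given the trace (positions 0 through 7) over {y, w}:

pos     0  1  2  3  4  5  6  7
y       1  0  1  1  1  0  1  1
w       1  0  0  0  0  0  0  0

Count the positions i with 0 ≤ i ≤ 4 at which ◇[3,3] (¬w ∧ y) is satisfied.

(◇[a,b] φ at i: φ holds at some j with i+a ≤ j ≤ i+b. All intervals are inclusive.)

4

Evaluate at each i in [0,4]:
  i=0: ✓ (witness j=3)
  i=1: ✓ (witness j=4)
  i=2: ✗ (none in [5,5])
  i=3: ✓ (witness j=6)
  i=4: ✓ (witness j=7)
Positions where it holds: {0, 1, 3, 4} → 4.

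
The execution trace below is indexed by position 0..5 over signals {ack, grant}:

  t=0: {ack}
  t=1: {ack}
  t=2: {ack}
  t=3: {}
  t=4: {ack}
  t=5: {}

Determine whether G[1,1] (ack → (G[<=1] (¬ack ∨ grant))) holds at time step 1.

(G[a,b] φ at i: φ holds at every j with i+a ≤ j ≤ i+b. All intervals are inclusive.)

Check (ack → (G[<=1] (¬ack ∨ grant))) at every j in [2,2]:
  j=2: antecedent true; consequent fails at 2 → ✗
Fails at j=2 → formula fails.

No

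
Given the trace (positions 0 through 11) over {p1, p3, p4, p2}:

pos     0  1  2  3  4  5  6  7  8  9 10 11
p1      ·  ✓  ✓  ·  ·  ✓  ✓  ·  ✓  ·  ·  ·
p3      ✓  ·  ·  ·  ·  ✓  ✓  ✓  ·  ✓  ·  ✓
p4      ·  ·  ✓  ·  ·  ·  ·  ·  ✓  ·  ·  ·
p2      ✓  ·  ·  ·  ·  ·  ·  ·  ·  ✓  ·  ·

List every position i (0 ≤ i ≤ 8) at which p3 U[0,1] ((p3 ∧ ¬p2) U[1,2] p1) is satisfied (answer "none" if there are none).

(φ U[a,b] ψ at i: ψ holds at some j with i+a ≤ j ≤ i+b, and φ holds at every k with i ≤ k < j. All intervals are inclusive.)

Evaluate at each i in [0,8]:
  i=0: ✗ (no rhs in [0,1])
  i=1: ✗ (no rhs in [1,2])
  i=2: ✗ (no rhs in [2,3])
  i=3: ✗ (no rhs in [3,4])
  i=4: ✗ (lhs fails at k=4 before rhs at j=5)
  i=5: ✓ (rhs at j=5)
  i=6: ✓ (rhs at j=6)
  i=7: ✓ (rhs at j=7)
  i=8: ✗ (no rhs in [8,9])

5, 6, 7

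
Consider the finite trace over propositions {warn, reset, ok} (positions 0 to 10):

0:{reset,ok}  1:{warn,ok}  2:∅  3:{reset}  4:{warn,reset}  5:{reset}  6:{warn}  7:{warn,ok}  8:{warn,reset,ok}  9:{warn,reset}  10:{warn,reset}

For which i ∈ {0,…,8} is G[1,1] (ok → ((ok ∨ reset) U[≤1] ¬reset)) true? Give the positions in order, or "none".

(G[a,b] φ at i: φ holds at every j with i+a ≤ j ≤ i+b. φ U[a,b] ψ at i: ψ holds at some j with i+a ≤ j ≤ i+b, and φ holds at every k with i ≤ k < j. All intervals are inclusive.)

0, 1, 2, 3, 4, 5, 6, 8

Evaluate at each i in [0,8]:
  i=0: ✓ (all of [1,1])
  i=1: ✓ (all of [2,2])
  i=2: ✓ (all of [3,3])
  i=3: ✓ (all of [4,4])
  i=4: ✓ (all of [5,5])
  i=5: ✓ (all of [6,6])
  i=6: ✓ (all of [7,7])
  i=7: ✗ (fails at j=8)
  i=8: ✓ (all of [9,9])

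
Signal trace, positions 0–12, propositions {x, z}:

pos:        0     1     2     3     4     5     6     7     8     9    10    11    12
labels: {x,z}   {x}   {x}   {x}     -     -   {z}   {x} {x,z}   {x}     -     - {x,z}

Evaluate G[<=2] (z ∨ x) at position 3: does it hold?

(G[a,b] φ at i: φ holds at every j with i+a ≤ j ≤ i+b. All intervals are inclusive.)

No

Check (z ∨ x) at every j in [3,5]:
  j=3: true
  j=4: false
  j=5: false
Fails at j=4 → formula fails.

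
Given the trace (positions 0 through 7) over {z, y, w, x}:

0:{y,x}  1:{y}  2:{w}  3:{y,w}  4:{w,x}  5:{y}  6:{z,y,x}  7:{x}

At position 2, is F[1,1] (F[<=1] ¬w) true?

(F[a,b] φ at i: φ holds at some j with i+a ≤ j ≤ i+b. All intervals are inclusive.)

Check F[<=1] ¬w at each j in [3,3]:
  j=3: fails (none in [3,4])
No position in the window satisfies it → formula fails.

Does not hold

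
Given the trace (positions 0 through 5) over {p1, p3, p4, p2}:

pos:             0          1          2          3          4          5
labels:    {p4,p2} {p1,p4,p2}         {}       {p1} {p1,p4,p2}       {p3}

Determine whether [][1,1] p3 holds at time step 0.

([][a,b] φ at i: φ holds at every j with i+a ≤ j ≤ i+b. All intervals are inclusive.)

False

Check p3 at every j in [1,1]:
  j=1: false
Fails at j=1 → formula fails.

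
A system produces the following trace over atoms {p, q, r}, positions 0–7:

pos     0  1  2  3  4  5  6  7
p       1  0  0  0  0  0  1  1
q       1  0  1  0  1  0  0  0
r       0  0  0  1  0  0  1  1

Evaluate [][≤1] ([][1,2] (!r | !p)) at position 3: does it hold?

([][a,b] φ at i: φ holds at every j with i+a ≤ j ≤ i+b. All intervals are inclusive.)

Check [][1,2] (!r | !p) at every j in [3,4]:
  j=3: holds on [4,5]
  j=4: fails at 6
Fails at j=4 → formula fails.

False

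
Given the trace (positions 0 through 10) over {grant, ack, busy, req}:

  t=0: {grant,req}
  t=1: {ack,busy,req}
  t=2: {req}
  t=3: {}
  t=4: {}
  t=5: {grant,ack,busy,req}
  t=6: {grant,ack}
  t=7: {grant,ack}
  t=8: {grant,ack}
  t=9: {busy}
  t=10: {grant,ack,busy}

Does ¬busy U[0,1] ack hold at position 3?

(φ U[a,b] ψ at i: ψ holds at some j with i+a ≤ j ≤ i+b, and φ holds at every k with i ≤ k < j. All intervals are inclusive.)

Need some j in [3,4] with ack, and ¬busy at every k in [3,j-1].
  j=3: ack false.
  j=4: ack false.
No j in the window works → until fails.

Does not hold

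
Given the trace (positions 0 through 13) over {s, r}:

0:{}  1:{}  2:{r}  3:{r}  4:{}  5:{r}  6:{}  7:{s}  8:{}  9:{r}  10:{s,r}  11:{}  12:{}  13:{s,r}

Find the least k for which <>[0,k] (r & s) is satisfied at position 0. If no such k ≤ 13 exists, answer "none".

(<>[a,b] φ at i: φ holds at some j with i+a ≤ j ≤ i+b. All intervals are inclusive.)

10

Scan j = 0,1,… for (r & s):
  j=0: fails
  j=1: fails
  j=2: fails
  j=3: fails
  j=4: fails
  j=5: fails
  j=6: fails
  j=7: fails
  j=8: fails
  j=9: fails
  j=10: holds
First hit at j=10, so smallest k = 10-0 = 10.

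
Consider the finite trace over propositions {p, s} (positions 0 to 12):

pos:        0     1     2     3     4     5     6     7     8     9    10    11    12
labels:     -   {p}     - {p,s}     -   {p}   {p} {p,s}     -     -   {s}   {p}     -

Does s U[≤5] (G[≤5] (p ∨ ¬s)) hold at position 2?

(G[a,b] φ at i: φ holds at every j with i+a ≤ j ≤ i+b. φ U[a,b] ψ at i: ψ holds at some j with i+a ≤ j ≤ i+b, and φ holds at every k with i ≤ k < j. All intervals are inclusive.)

Need some j in [2,7] with G[≤5] (p ∨ ¬s), and s at every k in [2,j-1].
  j=2: G[≤5] (p ∨ ¬s) holds; no prefix to check → satisfied.

Yes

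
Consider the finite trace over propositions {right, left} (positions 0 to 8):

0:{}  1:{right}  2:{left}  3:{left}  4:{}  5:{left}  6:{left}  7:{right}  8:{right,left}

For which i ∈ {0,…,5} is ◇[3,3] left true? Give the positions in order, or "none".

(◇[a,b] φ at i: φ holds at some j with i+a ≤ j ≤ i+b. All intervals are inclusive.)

0, 2, 3, 5

Evaluate at each i in [0,5]:
  i=0: ✓ (witness j=3)
  i=1: ✗ (none in [4,4])
  i=2: ✓ (witness j=5)
  i=3: ✓ (witness j=6)
  i=4: ✗ (none in [7,7])
  i=5: ✓ (witness j=8)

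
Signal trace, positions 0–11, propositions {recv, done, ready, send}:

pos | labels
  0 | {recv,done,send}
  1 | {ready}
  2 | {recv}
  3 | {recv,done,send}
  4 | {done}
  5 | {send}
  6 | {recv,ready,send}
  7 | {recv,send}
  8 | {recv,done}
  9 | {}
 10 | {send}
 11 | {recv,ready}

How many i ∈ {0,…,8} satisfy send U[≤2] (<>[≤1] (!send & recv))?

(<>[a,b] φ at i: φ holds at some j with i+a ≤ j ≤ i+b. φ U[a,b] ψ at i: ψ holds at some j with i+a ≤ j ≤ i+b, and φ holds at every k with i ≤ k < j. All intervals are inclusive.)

Evaluate at each i in [0,8]:
  i=0: ✓ (rhs at j=1; lhs holds on [0,0])
  i=1: ✓ (rhs at j=1)
  i=2: ✓ (rhs at j=2)
  i=3: ✗ (no rhs in [3,5])
  i=4: ✗ (no rhs in [4,6])
  i=5: ✓ (rhs at j=7; lhs holds on [5,6])
  i=6: ✓ (rhs at j=7; lhs holds on [6,6])
  i=7: ✓ (rhs at j=7)
  i=8: ✓ (rhs at j=8)
Positions where it holds: {0, 1, 2, 5, 6, 7, 8} → 7.

7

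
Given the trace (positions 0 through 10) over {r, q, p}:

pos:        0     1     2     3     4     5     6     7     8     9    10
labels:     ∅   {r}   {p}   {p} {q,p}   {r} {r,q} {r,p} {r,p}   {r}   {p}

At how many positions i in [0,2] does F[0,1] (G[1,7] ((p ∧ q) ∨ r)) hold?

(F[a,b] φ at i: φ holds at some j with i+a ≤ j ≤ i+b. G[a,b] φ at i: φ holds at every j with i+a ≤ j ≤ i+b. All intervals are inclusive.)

Evaluate at each i in [0,2]:
  i=0: ✗ (none in [0,1])
  i=1: ✗ (none in [1,2])
  i=2: ✗ (none in [2,3])
Positions where it holds: {} → 0.

0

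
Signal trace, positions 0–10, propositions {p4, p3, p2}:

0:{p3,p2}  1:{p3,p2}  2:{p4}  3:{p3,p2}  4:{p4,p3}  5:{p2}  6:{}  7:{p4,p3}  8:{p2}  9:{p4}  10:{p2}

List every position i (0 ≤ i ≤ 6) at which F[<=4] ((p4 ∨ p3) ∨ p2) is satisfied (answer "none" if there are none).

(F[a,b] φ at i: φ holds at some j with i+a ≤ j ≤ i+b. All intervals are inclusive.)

0, 1, 2, 3, 4, 5, 6

Evaluate at each i in [0,6]:
  i=0: ✓ (witness j=0)
  i=1: ✓ (witness j=1)
  i=2: ✓ (witness j=2)
  i=3: ✓ (witness j=3)
  i=4: ✓ (witness j=4)
  i=5: ✓ (witness j=5)
  i=6: ✓ (witness j=7)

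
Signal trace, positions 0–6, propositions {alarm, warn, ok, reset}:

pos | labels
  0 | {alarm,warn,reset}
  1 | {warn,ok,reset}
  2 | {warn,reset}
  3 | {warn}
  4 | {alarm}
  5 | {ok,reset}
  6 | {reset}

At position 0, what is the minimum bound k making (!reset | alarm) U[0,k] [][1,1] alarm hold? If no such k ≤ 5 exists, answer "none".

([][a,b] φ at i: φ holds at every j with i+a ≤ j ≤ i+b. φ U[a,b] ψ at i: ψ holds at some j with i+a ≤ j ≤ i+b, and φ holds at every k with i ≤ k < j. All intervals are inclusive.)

none

Need earliest j ≥ 0 with [][1,1] alarm, and (!reset | alarm) at every k in [0,j-1].
  j=0: rhs fails.
  j=1: rhs fails.
  j=2: rhs fails.
  j=3: rhs holds but lhs fails at k=1.
  j=4: rhs fails.
  j=5: rhs fails.
No witness within the range → none.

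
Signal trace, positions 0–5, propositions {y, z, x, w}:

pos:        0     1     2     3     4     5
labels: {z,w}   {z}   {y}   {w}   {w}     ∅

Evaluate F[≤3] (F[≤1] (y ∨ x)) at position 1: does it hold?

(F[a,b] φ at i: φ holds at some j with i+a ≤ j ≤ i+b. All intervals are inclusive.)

Check F[≤1] (y ∨ x) at each j in [1,4]:
  j=1: holds (witness at 2)
  j=2: holds (witness at 2)
  j=3: fails (none in [3,4])
  j=4: fails (none in [4,5])
Found at j=1 → formula holds.

Holds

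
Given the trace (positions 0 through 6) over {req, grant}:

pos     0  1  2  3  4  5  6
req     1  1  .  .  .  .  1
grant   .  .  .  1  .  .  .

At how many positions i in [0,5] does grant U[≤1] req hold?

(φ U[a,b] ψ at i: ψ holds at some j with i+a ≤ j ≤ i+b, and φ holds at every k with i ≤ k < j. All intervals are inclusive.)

2

Evaluate at each i in [0,5]:
  i=0: ✓ (rhs at j=0)
  i=1: ✓ (rhs at j=1)
  i=2: ✗ (no rhs in [2,3])
  i=3: ✗ (no rhs in [3,4])
  i=4: ✗ (no rhs in [4,5])
  i=5: ✗ (lhs fails at k=5 before rhs at j=6)
Positions where it holds: {0, 1} → 2.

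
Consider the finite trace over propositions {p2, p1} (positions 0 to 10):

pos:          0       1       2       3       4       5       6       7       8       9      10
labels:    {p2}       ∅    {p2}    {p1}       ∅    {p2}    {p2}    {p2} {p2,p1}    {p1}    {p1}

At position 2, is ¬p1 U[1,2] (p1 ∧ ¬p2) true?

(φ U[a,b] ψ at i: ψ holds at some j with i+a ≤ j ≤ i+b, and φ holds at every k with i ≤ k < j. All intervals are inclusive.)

Need some j in [3,4] with (p1 ∧ ¬p2), and ¬p1 at every k in [2,j-1].
  j=3: (p1 ∧ ¬p2) holds; ¬p1 holds at every k in [2,2] → satisfied.

Yes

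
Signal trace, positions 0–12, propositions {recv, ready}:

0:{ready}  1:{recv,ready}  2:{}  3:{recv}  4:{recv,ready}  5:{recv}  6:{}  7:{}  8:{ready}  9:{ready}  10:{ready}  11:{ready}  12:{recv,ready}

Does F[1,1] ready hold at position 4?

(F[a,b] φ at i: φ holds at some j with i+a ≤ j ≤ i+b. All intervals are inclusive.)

Check ready at each j in [5,5]:
  j=5: false
No position in the window satisfies it → formula fails.

False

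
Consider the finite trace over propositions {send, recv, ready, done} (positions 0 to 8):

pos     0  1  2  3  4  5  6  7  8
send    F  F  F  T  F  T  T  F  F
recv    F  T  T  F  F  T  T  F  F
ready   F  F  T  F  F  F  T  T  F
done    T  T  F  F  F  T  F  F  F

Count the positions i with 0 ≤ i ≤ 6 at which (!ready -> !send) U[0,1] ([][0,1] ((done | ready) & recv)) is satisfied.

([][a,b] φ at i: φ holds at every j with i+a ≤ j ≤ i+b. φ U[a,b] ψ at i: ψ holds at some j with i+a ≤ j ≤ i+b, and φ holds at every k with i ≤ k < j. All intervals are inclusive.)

4

Evaluate at each i in [0,6]:
  i=0: ✓ (rhs at j=1; lhs holds on [0,0])
  i=1: ✓ (rhs at j=1)
  i=2: ✗ (no rhs in [2,3])
  i=3: ✗ (no rhs in [3,4])
  i=4: ✓ (rhs at j=5; lhs holds on [4,4])
  i=5: ✓ (rhs at j=5)
  i=6: ✗ (no rhs in [6,7])
Positions where it holds: {0, 1, 4, 5} → 4.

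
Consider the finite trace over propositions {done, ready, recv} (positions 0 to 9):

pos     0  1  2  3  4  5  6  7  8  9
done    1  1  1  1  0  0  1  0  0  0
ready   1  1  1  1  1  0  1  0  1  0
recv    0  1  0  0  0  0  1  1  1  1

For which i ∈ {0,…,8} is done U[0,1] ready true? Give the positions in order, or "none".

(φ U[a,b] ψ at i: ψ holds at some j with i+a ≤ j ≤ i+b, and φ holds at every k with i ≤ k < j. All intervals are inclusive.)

Evaluate at each i in [0,8]:
  i=0: ✓ (rhs at j=0)
  i=1: ✓ (rhs at j=1)
  i=2: ✓ (rhs at j=2)
  i=3: ✓ (rhs at j=3)
  i=4: ✓ (rhs at j=4)
  i=5: ✗ (lhs fails at k=5 before rhs at j=6)
  i=6: ✓ (rhs at j=6)
  i=7: ✗ (lhs fails at k=7 before rhs at j=8)
  i=8: ✓ (rhs at j=8)

0, 1, 2, 3, 4, 6, 8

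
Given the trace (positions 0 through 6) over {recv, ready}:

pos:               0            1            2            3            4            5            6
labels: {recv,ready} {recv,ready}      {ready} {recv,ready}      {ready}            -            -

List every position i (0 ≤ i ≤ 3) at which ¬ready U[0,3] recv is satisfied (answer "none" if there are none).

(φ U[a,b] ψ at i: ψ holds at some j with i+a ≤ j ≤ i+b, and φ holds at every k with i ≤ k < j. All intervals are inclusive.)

Evaluate at each i in [0,3]:
  i=0: ✓ (rhs at j=0)
  i=1: ✓ (rhs at j=1)
  i=2: ✗ (lhs fails at k=2 before rhs at j=3)
  i=3: ✓ (rhs at j=3)

0, 1, 3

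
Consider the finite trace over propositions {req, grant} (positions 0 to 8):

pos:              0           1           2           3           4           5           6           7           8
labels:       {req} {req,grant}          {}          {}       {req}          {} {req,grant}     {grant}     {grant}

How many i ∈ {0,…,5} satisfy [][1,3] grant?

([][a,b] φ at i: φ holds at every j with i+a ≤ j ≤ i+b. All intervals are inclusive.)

1

Evaluate at each i in [0,5]:
  i=0: ✗ (fails at j=2)
  i=1: ✗ (fails at j=2)
  i=2: ✗ (fails at j=3)
  i=3: ✗ (fails at j=4)
  i=4: ✗ (fails at j=5)
  i=5: ✓ (all of [6,8])
Positions where it holds: {5} → 1.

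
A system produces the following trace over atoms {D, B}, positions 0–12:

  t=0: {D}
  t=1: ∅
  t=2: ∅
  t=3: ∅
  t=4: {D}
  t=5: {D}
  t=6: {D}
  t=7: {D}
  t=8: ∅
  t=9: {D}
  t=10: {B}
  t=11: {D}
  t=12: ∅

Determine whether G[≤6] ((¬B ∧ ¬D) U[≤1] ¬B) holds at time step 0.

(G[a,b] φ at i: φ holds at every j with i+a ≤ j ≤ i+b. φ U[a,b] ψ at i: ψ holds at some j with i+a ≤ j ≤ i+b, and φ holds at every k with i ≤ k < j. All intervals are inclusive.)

Check ((¬B ∧ ¬D) U[≤1] ¬B) at every j in [0,6]:
  j=0: holds
  j=1: holds
  j=2: holds
  j=3: holds
  j=4: holds
  j=5: holds
  j=6: holds
All positions satisfy it → formula holds.

Holds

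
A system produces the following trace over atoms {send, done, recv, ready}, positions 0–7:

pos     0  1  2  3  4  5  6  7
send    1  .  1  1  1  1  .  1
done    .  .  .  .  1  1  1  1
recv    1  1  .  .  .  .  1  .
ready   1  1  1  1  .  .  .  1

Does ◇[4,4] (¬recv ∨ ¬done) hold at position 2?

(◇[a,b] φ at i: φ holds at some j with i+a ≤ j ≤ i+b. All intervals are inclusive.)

Check (¬recv ∨ ¬done) at each j in [6,6]:
  j=6: false
No position in the window satisfies it → formula fails.

Does not hold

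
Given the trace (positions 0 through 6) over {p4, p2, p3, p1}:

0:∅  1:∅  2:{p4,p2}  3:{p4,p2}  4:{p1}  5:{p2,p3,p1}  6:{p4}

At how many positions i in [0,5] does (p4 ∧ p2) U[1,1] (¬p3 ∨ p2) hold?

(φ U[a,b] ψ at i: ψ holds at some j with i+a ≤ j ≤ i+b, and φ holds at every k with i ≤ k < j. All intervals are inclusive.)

Evaluate at each i in [0,5]:
  i=0: ✗ (lhs fails at k=0 before rhs at j=1)
  i=1: ✗ (lhs fails at k=1 before rhs at j=2)
  i=2: ✓ (rhs at j=3; lhs holds on [2,2])
  i=3: ✓ (rhs at j=4; lhs holds on [3,3])
  i=4: ✗ (lhs fails at k=4 before rhs at j=5)
  i=5: ✗ (lhs fails at k=5 before rhs at j=6)
Positions where it holds: {2, 3} → 2.

2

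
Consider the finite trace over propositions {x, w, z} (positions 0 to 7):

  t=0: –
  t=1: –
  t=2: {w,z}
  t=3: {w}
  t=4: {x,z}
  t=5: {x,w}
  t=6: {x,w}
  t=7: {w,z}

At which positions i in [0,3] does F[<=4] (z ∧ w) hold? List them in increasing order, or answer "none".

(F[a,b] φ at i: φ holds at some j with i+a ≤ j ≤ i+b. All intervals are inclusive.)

Evaluate at each i in [0,3]:
  i=0: ✓ (witness j=2)
  i=1: ✓ (witness j=2)
  i=2: ✓ (witness j=2)
  i=3: ✓ (witness j=7)

0, 1, 2, 3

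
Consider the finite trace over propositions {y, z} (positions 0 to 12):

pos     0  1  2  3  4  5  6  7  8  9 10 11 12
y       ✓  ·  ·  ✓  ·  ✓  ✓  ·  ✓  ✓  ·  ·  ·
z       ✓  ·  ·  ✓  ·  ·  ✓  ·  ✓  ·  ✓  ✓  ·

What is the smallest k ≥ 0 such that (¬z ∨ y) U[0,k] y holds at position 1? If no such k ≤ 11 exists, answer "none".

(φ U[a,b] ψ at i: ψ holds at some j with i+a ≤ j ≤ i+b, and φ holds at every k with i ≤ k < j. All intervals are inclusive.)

Need earliest j ≥ 1 with y, and (¬z ∨ y) at every k in [1,j-1].
  j=1: rhs fails.
  j=2: rhs fails.
  j=3: rhs holds; lhs holds on [1,2]. k = 2.

2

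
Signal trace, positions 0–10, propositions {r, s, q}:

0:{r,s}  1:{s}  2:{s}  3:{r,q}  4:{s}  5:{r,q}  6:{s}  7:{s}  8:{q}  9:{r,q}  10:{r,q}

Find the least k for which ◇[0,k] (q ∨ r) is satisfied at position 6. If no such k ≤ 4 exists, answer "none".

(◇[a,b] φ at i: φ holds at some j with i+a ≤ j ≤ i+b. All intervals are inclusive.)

2

Scan j = 6,7,… for (q ∨ r):
  j=6: fails
  j=7: fails
  j=8: holds
First hit at j=8, so smallest k = 8-6 = 2.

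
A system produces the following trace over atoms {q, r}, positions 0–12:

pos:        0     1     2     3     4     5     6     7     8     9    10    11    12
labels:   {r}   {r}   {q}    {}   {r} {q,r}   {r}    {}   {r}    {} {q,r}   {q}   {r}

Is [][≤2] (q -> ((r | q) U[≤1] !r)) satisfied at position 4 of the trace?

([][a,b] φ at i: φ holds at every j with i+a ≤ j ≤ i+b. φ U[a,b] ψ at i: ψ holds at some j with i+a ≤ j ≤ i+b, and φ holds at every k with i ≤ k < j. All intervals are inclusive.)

Check (q -> ((r | q) U[≤1] !r)) at every j in [4,6]:
  j=4: antecedent false → ✓
  j=5: antecedent true; consequent fails → ✗
  j=6: antecedent false → ✓
Fails at j=5 → formula fails.

Does not hold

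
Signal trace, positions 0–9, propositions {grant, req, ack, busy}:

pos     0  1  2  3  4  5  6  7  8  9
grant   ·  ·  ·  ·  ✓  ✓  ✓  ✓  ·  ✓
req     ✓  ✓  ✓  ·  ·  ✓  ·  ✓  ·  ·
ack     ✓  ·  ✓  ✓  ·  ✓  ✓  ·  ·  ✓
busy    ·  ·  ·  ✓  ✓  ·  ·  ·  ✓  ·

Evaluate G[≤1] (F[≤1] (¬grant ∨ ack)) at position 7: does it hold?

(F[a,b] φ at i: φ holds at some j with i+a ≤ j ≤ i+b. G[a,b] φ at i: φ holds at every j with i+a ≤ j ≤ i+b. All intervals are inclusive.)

True

Check F[≤1] (¬grant ∨ ack) at every j in [7,8]:
  j=7: holds (witness at 8)
  j=8: holds (witness at 8)
All positions satisfy it → formula holds.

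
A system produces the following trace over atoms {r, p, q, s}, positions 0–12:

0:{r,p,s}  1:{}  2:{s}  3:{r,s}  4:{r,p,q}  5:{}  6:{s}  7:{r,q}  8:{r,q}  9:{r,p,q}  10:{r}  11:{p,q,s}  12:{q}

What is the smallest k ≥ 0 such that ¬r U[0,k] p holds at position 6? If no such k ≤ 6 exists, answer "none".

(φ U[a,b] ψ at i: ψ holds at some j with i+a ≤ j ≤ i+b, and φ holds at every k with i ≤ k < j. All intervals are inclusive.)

Need earliest j ≥ 6 with p, and ¬r at every k in [6,j-1].
  j=6: rhs fails.
  j=7: rhs fails.
  j=8: rhs fails.
  j=9: rhs holds but lhs fails at k=7.
  j=10: rhs fails.
  j=11: rhs holds but lhs fails at k=7.
  j=12: rhs fails.
No witness within the range → none.

none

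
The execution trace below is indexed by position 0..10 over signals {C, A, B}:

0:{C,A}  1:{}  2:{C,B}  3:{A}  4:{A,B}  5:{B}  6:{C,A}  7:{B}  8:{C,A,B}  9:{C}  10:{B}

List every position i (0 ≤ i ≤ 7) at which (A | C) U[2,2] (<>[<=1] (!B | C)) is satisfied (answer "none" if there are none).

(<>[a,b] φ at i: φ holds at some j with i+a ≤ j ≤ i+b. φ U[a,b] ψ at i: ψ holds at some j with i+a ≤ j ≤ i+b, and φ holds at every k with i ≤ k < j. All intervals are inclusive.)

3

Evaluate at each i in [0,7]:
  i=0: ✗ (lhs fails at k=1 before rhs at j=2)
  i=1: ✗ (lhs fails at k=1 before rhs at j=3)
  i=2: ✗ (no rhs in [4,4])
  i=3: ✓ (rhs at j=5; lhs holds on [3,4])
  i=4: ✗ (lhs fails at k=5 before rhs at j=6)
  i=5: ✗ (lhs fails at k=5 before rhs at j=7)
  i=6: ✗ (lhs fails at k=7 before rhs at j=8)
  i=7: ✗ (lhs fails at k=7 before rhs at j=9)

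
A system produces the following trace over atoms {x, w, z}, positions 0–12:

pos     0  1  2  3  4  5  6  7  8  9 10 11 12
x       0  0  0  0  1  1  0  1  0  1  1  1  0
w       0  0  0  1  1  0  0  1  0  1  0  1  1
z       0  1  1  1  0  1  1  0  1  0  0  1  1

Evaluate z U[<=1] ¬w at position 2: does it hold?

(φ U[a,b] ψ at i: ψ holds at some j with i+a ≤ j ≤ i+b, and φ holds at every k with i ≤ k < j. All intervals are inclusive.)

Need some j in [2,3] with ¬w, and z at every k in [2,j-1].
  j=2: ¬w holds; no prefix to check → satisfied.

Yes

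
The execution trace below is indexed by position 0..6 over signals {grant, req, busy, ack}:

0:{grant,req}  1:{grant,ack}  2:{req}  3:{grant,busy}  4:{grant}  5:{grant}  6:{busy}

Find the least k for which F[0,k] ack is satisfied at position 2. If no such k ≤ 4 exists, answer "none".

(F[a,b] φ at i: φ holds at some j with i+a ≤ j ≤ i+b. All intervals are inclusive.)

none

Scan j = 2,3,… for ack:
  j=2: fails
  j=3: fails
  j=4: fails
  j=5: fails
  j=6: fails
No j in [2,6] satisfies it → none.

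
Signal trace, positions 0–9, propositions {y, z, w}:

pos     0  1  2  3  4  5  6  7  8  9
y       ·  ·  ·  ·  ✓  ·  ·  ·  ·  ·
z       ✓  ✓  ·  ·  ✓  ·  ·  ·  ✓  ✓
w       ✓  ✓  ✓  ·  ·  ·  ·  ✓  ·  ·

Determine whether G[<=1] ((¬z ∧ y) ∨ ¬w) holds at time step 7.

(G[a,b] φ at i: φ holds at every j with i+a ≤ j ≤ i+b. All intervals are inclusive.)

Check ((¬z ∧ y) ∨ ¬w) at every j in [7,8]:
  j=7: false
  j=8: true
Fails at j=7 → formula fails.

Does not hold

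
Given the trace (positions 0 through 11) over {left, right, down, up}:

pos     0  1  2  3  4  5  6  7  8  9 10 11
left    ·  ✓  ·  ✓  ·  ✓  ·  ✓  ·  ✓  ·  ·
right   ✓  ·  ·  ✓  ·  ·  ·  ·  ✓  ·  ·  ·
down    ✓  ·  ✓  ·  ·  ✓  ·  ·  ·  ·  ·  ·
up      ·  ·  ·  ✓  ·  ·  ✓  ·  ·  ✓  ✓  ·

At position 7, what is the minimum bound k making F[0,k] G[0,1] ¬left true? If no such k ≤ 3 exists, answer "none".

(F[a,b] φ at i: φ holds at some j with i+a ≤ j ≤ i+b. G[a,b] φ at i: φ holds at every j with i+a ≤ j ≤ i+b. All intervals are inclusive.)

3

Scan j = 7,8,… for G[0,1] ¬left:
  j=7: fails
  j=8: fails
  j=9: fails
  j=10: holds
First hit at j=10, so smallest k = 10-7 = 3.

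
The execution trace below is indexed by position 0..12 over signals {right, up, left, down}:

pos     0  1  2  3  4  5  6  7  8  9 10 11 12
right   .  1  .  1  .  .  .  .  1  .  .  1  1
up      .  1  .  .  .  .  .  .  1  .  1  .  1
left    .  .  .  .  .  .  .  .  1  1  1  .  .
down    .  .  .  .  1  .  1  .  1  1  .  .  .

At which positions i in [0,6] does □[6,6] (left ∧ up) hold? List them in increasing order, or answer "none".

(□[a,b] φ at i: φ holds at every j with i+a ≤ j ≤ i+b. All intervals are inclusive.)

Evaluate at each i in [0,6]:
  i=0: ✗ (fails at j=6)
  i=1: ✗ (fails at j=7)
  i=2: ✓ (all of [8,8])
  i=3: ✗ (fails at j=9)
  i=4: ✓ (all of [10,10])
  i=5: ✗ (fails at j=11)
  i=6: ✗ (fails at j=12)

2, 4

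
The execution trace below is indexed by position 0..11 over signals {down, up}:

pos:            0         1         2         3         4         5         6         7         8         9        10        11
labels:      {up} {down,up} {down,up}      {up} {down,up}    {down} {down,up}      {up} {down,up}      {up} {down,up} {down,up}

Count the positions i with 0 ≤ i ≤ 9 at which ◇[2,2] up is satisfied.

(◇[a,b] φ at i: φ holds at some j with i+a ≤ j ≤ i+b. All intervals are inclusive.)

9

Evaluate at each i in [0,9]:
  i=0: ✓ (witness j=2)
  i=1: ✓ (witness j=3)
  i=2: ✓ (witness j=4)
  i=3: ✗ (none in [5,5])
  i=4: ✓ (witness j=6)
  i=5: ✓ (witness j=7)
  i=6: ✓ (witness j=8)
  i=7: ✓ (witness j=9)
  i=8: ✓ (witness j=10)
  i=9: ✓ (witness j=11)
Positions where it holds: {0, 1, 2, 4, 5, 6, 7, 8, 9} → 9.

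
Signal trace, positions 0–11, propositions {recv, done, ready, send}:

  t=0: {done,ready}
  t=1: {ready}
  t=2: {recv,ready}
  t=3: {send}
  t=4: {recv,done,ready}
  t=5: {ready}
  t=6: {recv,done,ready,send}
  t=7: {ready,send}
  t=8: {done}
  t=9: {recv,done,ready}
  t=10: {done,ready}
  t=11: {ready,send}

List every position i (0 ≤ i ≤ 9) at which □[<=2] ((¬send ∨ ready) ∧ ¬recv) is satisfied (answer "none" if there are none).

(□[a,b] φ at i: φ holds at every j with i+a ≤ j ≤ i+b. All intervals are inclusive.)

none

Evaluate at each i in [0,9]:
  i=0: ✗ (fails at j=2)
  i=1: ✗ (fails at j=2)
  i=2: ✗ (fails at j=2)
  i=3: ✗ (fails at j=3)
  i=4: ✗ (fails at j=4)
  i=5: ✗ (fails at j=6)
  i=6: ✗ (fails at j=6)
  i=7: ✗ (fails at j=9)
  i=8: ✗ (fails at j=9)
  i=9: ✗ (fails at j=9)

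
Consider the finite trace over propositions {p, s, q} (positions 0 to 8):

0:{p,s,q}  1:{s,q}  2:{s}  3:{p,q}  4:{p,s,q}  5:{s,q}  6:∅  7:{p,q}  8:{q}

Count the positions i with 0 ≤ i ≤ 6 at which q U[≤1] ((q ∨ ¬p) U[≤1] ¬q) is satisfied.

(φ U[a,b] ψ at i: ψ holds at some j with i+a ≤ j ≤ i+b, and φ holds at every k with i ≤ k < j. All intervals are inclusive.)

6

Evaluate at each i in [0,6]:
  i=0: ✓ (rhs at j=1; lhs holds on [0,0])
  i=1: ✓ (rhs at j=1)
  i=2: ✓ (rhs at j=2)
  i=3: ✗ (no rhs in [3,4])
  i=4: ✓ (rhs at j=5; lhs holds on [4,4])
  i=5: ✓ (rhs at j=5)
  i=6: ✓ (rhs at j=6)
Positions where it holds: {0, 1, 2, 4, 5, 6} → 6.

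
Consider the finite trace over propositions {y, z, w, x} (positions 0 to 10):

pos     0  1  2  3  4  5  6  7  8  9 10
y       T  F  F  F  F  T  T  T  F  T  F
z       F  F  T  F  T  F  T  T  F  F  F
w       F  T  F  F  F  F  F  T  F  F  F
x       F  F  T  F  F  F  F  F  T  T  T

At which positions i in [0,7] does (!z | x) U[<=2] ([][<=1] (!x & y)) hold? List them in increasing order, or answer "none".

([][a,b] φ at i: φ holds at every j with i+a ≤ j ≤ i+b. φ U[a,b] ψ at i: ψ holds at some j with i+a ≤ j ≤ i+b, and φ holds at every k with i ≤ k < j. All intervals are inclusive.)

Evaluate at each i in [0,7]:
  i=0: ✗ (no rhs in [0,2])
  i=1: ✗ (no rhs in [1,3])
  i=2: ✗ (no rhs in [2,4])
  i=3: ✗ (lhs fails at k=4 before rhs at j=5)
  i=4: ✗ (lhs fails at k=4 before rhs at j=5)
  i=5: ✓ (rhs at j=5)
  i=6: ✓ (rhs at j=6)
  i=7: ✗ (no rhs in [7,9])

5, 6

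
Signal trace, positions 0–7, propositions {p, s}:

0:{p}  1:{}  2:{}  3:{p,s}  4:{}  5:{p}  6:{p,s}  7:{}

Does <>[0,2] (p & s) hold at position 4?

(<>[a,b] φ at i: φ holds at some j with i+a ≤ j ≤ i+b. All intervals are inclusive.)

Check (p & s) at each j in [4,6]:
  j=4: false
  j=5: false
  j=6: true
Found at j=6 → formula holds.

Yes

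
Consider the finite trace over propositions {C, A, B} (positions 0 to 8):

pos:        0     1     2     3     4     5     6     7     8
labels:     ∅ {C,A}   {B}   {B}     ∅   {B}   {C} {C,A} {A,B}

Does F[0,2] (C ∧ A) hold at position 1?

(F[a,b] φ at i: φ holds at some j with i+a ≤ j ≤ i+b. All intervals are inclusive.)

Check (C ∧ A) at each j in [1,3]:
  j=1: true
  j=2: false
  j=3: false
Found at j=1 → formula holds.

Yes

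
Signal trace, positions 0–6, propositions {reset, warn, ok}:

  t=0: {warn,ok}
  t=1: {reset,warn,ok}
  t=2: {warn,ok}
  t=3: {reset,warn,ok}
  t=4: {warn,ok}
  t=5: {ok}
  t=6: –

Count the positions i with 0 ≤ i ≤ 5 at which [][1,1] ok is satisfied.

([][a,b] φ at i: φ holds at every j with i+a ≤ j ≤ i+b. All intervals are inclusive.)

5

Evaluate at each i in [0,5]:
  i=0: ✓ (all of [1,1])
  i=1: ✓ (all of [2,2])
  i=2: ✓ (all of [3,3])
  i=3: ✓ (all of [4,4])
  i=4: ✓ (all of [5,5])
  i=5: ✗ (fails at j=6)
Positions where it holds: {0, 1, 2, 3, 4} → 5.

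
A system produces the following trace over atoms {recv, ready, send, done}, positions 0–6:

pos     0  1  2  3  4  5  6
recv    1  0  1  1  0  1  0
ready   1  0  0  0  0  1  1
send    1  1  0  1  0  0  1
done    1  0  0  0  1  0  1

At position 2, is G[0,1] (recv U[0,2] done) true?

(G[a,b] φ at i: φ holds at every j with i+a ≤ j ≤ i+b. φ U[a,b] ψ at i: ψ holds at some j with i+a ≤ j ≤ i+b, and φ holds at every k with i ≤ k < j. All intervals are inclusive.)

True

Check (recv U[0,2] done) at every j in [2,3]:
  j=2: holds
  j=3: holds
All positions satisfy it → formula holds.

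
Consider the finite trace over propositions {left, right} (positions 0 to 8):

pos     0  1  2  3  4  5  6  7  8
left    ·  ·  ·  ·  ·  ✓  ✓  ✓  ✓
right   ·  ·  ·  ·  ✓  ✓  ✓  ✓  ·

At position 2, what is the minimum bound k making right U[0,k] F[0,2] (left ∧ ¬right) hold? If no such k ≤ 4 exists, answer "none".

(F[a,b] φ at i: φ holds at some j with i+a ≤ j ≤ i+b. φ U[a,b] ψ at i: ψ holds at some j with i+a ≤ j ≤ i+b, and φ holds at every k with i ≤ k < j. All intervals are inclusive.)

Need earliest j ≥ 2 with F[0,2] (left ∧ ¬right), and right at every k in [2,j-1].
  j=2: rhs fails.
  j=3: rhs fails.
  j=4: rhs fails.
  j=5: rhs fails.
  j=6: rhs holds but lhs fails at k=2.
No witness within the range → none.

none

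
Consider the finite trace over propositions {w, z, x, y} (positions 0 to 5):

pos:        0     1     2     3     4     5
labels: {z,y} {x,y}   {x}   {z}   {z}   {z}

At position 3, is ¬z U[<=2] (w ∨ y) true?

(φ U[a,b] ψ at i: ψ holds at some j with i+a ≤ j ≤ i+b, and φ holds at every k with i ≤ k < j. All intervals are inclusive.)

False

Need some j in [3,5] with (w ∨ y), and ¬z at every k in [3,j-1].
  j=3: (w ∨ y) false.
  j=4: (w ∨ y) false.
  j=5: (w ∨ y) false.
No j in the window works → until fails.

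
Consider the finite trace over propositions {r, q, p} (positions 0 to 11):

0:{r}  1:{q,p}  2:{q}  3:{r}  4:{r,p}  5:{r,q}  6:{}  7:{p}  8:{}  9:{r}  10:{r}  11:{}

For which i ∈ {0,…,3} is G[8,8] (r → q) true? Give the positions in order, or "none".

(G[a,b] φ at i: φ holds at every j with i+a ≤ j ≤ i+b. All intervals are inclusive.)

0, 3

Evaluate at each i in [0,3]:
  i=0: ✓ (all of [8,8])
  i=1: ✗ (fails at j=9)
  i=2: ✗ (fails at j=10)
  i=3: ✓ (all of [11,11])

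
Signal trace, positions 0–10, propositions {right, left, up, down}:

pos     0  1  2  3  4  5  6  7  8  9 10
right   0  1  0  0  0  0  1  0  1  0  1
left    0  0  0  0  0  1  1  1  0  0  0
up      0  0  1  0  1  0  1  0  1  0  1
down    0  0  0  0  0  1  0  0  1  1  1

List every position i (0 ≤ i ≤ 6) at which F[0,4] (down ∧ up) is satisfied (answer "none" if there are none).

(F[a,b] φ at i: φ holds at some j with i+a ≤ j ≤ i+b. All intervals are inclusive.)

4, 5, 6

Evaluate at each i in [0,6]:
  i=0: ✗ (none in [0,4])
  i=1: ✗ (none in [1,5])
  i=2: ✗ (none in [2,6])
  i=3: ✗ (none in [3,7])
  i=4: ✓ (witness j=8)
  i=5: ✓ (witness j=8)
  i=6: ✓ (witness j=8)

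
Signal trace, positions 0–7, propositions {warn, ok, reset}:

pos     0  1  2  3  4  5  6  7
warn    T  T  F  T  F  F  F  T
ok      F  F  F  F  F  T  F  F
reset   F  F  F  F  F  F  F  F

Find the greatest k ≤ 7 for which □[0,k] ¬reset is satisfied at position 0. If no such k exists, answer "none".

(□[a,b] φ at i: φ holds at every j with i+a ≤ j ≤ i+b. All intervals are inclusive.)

7

¬reset must hold from j=0 onward; find where it first fails.
  j=0: holds
  j=1: holds
  j=2: holds
  j=3: holds
  j=4: holds
  j=5: holds
  j=6: holds
  j=7: holds
Holds through j=7; largest k = 7.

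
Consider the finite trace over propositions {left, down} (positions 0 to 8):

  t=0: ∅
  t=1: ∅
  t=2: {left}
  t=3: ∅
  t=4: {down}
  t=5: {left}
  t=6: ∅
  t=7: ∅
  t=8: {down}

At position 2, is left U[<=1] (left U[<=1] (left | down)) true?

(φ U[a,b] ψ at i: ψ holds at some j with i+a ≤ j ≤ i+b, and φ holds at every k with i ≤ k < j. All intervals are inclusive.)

True

Need some j in [2,3] with (left U[<=1] (left | down)), and left at every k in [2,j-1].
  j=2: (left U[<=1] (left | down)) holds; no prefix to check → satisfied.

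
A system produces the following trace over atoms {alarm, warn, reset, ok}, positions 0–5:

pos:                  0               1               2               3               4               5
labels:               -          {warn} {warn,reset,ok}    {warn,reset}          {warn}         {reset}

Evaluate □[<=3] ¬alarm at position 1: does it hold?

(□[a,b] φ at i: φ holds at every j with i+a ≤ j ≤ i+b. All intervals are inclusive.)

Holds

Check ¬alarm at every j in [1,4]:
  j=1: true
  j=2: true
  j=3: true
  j=4: true
All positions satisfy it → formula holds.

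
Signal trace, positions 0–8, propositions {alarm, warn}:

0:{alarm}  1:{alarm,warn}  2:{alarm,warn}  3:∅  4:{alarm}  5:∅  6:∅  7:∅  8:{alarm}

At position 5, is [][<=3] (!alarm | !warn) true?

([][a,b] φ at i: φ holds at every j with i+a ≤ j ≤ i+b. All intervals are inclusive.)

Check (!alarm | !warn) at every j in [5,8]:
  j=5: true
  j=6: true
  j=7: true
  j=8: true
All positions satisfy it → formula holds.

True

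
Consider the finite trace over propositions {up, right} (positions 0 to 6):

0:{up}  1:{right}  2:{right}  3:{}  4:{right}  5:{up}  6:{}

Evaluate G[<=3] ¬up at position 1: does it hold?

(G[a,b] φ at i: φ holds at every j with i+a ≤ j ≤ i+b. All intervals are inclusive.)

Check ¬up at every j in [1,4]:
  j=1: true
  j=2: true
  j=3: true
  j=4: true
All positions satisfy it → formula holds.

Yes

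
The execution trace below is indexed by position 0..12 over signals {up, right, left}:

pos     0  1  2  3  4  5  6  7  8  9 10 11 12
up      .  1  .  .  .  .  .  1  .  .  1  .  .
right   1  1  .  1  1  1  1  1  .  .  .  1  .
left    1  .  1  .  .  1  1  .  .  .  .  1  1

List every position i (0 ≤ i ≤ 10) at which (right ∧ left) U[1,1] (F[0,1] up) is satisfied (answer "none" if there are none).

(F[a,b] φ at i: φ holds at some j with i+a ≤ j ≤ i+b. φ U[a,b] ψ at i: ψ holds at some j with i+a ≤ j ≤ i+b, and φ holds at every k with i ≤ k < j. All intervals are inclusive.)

0, 5, 6

Evaluate at each i in [0,10]:
  i=0: ✓ (rhs at j=1; lhs holds on [0,0])
  i=1: ✗ (no rhs in [2,2])
  i=2: ✗ (no rhs in [3,3])
  i=3: ✗ (no rhs in [4,4])
  i=4: ✗ (no rhs in [5,5])
  i=5: ✓ (rhs at j=6; lhs holds on [5,5])
  i=6: ✓ (rhs at j=7; lhs holds on [6,6])
  i=7: ✗ (no rhs in [8,8])
  i=8: ✗ (lhs fails at k=8 before rhs at j=9)
  i=9: ✗ (lhs fails at k=9 before rhs at j=10)
  i=10: ✗ (no rhs in [11,11])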